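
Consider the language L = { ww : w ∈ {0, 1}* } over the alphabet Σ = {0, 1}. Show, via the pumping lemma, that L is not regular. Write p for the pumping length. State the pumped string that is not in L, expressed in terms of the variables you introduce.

0^{p+k} 1^p 0^p 1^p

Assume L is regular. Let p be the pumping length given by the pumping lemma.
Take w = 0^p 1^p 0^p 1^p = uu where u = 0^p1^p; then w ∈ L and |w| = 4p ≥ p.
The pumping lemma gives a decomposition w = xyz where |xy| ≤ p and |y| ≥ 1.
Because |xy| ≤ p and w begins with p copies of 0, we have y = 0^k with 1 ≤ k ≤ p.
Pump with i = 2: xy^2z = 0^{p+k} 1^p 0^p 1^p, of length 4p+k. Suppose this equals vv. The string starts with 0 and ends with 1, so v does too; thus the boundary between the two copies of v is a 1→0 transition. There is exactly one such transition, at position 2p+k, so |v| = 2p+k and |vv| = 4p+2k ≠ 4p+k since k ≥ 1. So xy^2z ∉ L.
This contradicts the pumping lemma, so L is not regular.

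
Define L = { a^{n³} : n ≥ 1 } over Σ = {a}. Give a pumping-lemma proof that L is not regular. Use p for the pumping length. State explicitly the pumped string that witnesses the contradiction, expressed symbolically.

a^{p³+k}

Suppose for contradiction that L is regular, and let p be the pumping length.
Take w = a^{p³} ∈ L with |w| = p³ ≥ p.
By the pumping lemma, w = xyz with |xy| ≤ p and |y| ≥ 1.
Then y = a^k for some k with 1 ≤ k ≤ p.
Pump with i = 2: xy^2z = a^{p³+k}. Since 1 ≤ k ≤ p, p³ < p³+k ≤ p³+p < p³+3p²+3p+1 = (p+1)³, so p³+k is not a perfect cube. So xy^2z ∉ L.
This is a contradiction; hence L is not regular.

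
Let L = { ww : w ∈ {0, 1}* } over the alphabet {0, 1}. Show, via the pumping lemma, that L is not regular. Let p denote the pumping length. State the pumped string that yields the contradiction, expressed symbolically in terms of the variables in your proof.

0^{p+k} 1^p 0^p 1^p

Assume L is regular; let p be its pumping constant.
Take w = 0^p 1^p 0^p 1^p = uu where u = 0^p1^p; then w ∈ L and |w| = 4p ≥ p.
Write w = xyz as guaranteed by the lemma, with |xy| ≤ p and |y| ≥ 1.
The first p characters of w are 0's, so xy (and hence y) consists only of 0's. Write y = 0^k, 1 ≤ k ≤ p.
Pump with i = 2: xy^2z = 0^{p+k} 1^p 0^p 1^p, of length 4p+k. Suppose this equals vv. The string starts with 0 and ends with 1, so v does too; thus the boundary between the two copies of v is a 1→0 transition. There is exactly one such transition, at position 2p+k, so |v| = 2p+k and |vv| = 4p+2k ≠ 4p+k since k ≥ 1. So xy^2z ∉ L.
This is a contradiction; hence L is not regular.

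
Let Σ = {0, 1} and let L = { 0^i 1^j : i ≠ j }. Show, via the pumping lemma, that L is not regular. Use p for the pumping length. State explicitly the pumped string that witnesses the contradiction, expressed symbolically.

Assume L is regular. Let p be the pumping length given by the pumping lemma.
Choose w = 0^p 1^{p+p!}. Since p ≠ p+p!, w ∈ L; and |w| ≥ p.
Write w = xyz as guaranteed by the lemma, with |xy| ≤ p and y is nonempty.
Since the first p symbols of w are all 0's and |xy| ≤ p, y lies entirely in the leading 0-block: y = 0^k for some k with 1 ≤ k ≤ p.
Since 1 ≤ k ≤ p, k divides p!; set t = 1 + p!/k. Then xy^t z has p + (p!/k)·k = p + p! copies of 0. Now the 0-count equals the 1-count, so i ≠ j fails. So xy^t z = 0^{p+p!} 1^{p+p!} ∉ L.
This is a contradiction; hence L is not regular.

0^{p+p!} 1^{p+p!}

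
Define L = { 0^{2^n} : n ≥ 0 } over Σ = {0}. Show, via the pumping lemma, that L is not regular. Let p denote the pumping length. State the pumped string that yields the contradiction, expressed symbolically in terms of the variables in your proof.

0^{2^p+k}

Assume L is regular. Let p be the pumping length given by the pumping lemma.
Take w = 0^{2^p} ∈ L with |w| = 2^p ≥ p.
By the pumping lemma, w = xyz with |xy| ≤ p and |y| > 0.
Then y = 0^k for some k with 1 ≤ k ≤ p.
Pump with i = 2: xy^2z = 0^{2^p+k}. Since 1 ≤ k ≤ p < 2^p, we have 2^p < 2^p+k < 2^{p+1}, so 2^p+k is not a power of 2. So xy^2z ∉ L.
This contradicts the pumping lemma, so L is not regular.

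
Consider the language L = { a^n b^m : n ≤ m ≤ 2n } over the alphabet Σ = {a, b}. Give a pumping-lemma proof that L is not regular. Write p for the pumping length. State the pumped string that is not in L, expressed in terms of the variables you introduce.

a^{p+k} b^p

Assume L is regular. Let p be the pumping length given by the pumping lemma.
Take w = a^p b^p ∈ L (since p ≤ p ≤ 2p), with |w| = 2p ≥ p.
Write w = xyz as guaranteed by the lemma, with |xy| ≤ p and |y| > 0.
Because |xy| ≤ p and w begins with p copies of a, we have y = a^k with 1 ≤ k ≤ p.
Pump with i = 2: xy^2z = a^{p+k} b^p. Now n = p+k > p = m, so the condition n ≤ m fails. Thus xy^2z ∉ L.
This is a contradiction; hence L is not regular.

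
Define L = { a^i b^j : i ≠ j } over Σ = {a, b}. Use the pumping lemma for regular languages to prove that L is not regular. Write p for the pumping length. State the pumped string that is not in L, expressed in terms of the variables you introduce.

a^{p+p!} b^{p+p!}

Assume L is regular. Let p be the pumping length given by the pumping lemma.
Choose w = a^p b^{p+p!}. Since p ≠ p+p!, w ∈ L; and |w| ≥ p.
Write w = xyz as guaranteed by the lemma, with |xy| ≤ p and |y| ≥ 1.
Since the first p symbols of w are all a's and |xy| ≤ p, y lies entirely in the leading a-block: y = a^k for some k with 1 ≤ k ≤ p.
Since 1 ≤ k ≤ p, k divides p!; set t = 1 + p!/k. Then xy^t z has p + (p!/k)·k = p + p! copies of a. Now the a-count equals the b-count, so i ≠ j fails. So xy^t z = a^{p+p!} b^{p+p!} ∉ L.
Contradiction. Therefore L is not regular.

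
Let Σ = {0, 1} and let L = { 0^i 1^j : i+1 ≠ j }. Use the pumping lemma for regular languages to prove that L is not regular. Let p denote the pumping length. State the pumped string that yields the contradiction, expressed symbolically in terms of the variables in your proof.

Suppose for contradiction that L is regular, and let p be the pumping length.
Choose w = 0^p 1^{p+p!+1}. Since p ≠ (p+p!+1)-1 = p+p!, w ∈ L; and |w| ≥ p.
The pumping lemma gives a decomposition w = xyz where |xy| ≤ p and |y| > 0.
Because |xy| ≤ p and w begins with p copies of 0, we have y = 0^k with 1 ≤ k ≤ p.
Since 1 ≤ k ≤ p, k divides p!; set t = 1 + p!/k. Then xy^t z has p + (p!/k)·k = p + p! copies of 0. Now the 0-count is p+p! and (1-count)-1 = (p+p!+1)-1 = p+p!, so i+1 ≠ j fails. So xy^t z = 0^{p+p!} 1^{p+p!+1} ∉ L.
This is a contradiction; hence L is not regular.

0^{p+p!} 1^{p+p!+1}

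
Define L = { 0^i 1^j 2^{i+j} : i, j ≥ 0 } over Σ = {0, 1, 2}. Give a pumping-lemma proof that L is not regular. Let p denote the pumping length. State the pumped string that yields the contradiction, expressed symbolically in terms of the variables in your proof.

Assume L is regular; let p be its pumping constant.
Take w = 0^p 1^p 2^{2p} ∈ L (with i=j=p, i+j=2p), |w| = 4p ≥ p.
By the pumping lemma, w = xyz with |xy| ≤ p and |y| > 0.
The first p characters of w are 0's, so xy (and hence y) consists only of 0's. Write y = 0^k, 1 ≤ k ≤ p.
Consider xy^2z = 0^{p+k} 1^p 2^{2p}. Now the 0- and 1-counts sum to 2p+k, but the 2-count is 2p ≠ 2p+k. So xy^2z ∉ L.
This is a contradiction; hence L is not regular.

0^{p+k} 1^p 2^{2p}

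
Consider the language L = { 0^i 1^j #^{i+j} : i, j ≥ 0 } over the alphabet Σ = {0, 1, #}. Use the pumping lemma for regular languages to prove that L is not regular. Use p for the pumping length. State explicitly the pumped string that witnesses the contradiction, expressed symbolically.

Toward a contradiction, assume L is regular with pumping length p.
Take w = 0^p 1^p #^{2p} ∈ L (with i=j=p, i+j=2p), |w| = 4p ≥ p.
By the pumping lemma, w = xyz with |xy| ≤ p and |y| > 0.
The first p characters of w are 0's, so xy (and hence y) consists only of 0's. Write y = 0^k, 1 ≤ k ≤ p.
Consider xy^2z = 0^{p+k} 1^p #^{2p}. Now the 0- and 1-counts sum to 2p+k, but the #-count is 2p ≠ 2p+k. So xy^2z ∉ L.
This is a contradiction; hence L is not regular.

0^{p+k} 1^p #^{2p}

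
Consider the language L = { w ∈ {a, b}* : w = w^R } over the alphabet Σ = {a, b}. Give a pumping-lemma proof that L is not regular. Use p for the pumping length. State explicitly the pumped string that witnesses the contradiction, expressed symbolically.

Toward a contradiction, assume L is regular with pumping length p.
Take w = a^p b a^p, a palindrome of length 2p+1 ≥ p.
The pumping lemma gives a decomposition w = xyz where |xy| ≤ p and |y| > 0.
Because |xy| ≤ p and w begins with p copies of a, we have y = a^k with 1 ≤ k ≤ p.
Pump with i = 2: xy^2z = a^{p+k} b a^p. Its reverse is a^p b a^{p+k}, which differs from xy^2z since k ≥ 1. So xy^2z is not a palindrome and xy^2z ∉ L.
This is a contradiction; hence L is not regular.

a^{p+k} b a^p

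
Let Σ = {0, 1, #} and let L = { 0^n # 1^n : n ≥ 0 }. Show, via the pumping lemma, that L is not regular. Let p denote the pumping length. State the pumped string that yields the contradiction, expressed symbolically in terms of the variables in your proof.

Assume L is regular. Let p be the pumping length given by the pumping lemma.
Take w = 0^p # 1^p ∈ L with |w| = 2p+1 ≥ p.
The pumping lemma gives a decomposition w = xyz where |xy| ≤ p and y is nonempty.
Because |xy| ≤ p and w begins with p copies of 0, we have y = 0^k with 1 ≤ k ≤ p.
Pump with i = 2: xy^2z = 0^{p+k} # 1^p, which would require p+k = p. But k ≥ 1, so xy^2z ∉ L.
This is a contradiction; hence L is not regular.

0^{p+k} # 1^p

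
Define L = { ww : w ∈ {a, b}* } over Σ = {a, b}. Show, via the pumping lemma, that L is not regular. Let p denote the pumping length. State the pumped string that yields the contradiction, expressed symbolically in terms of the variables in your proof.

Assume L is regular. Let p be the pumping length given by the pumping lemma.
Take w = a^p b^p a^p b^p = uu where u = a^pb^p; then w ∈ L and |w| = 4p ≥ p.
Write w = xyz as guaranteed by the lemma, with |xy| ≤ p and y is nonempty.
The first p characters of w are a's, so xy (and hence y) consists only of a's. Write y = a^k, 1 ≤ k ≤ p.
Pump with i = 2: xy^2z = a^{p+k} b^p a^p b^p, of length 4p+k. Suppose this equals vv. The string starts with a and ends with b, so v does too; thus the boundary between the two copies of v is a b→a transition. There is exactly one such transition, at position 2p+k, so |v| = 2p+k and |vv| = 4p+2k ≠ 4p+k since k ≥ 1. So xy^2z ∉ L.
This is a contradiction; hence L is not regular.

a^{p+k} b^p a^p b^p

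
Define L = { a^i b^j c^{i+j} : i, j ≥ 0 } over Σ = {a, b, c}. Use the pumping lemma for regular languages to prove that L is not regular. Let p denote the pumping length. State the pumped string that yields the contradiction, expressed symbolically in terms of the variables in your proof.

Toward a contradiction, assume L is regular with pumping length p.
Take w = a^p b^p c^{2p} ∈ L (with i=j=p, i+j=2p), |w| = 4p ≥ p.
By the pumping lemma, w = xyz with |xy| ≤ p and y is nonempty.
Since the first p symbols of w are all a's and |xy| ≤ p, y lies entirely in the leading a-block: y = a^k for some k with 1 ≤ k ≤ p.
Consider xy^2z = a^{p+k} b^p c^{2p}. Now the a- and b-counts sum to 2p+k, but the c-count is 2p ≠ 2p+k. So xy^2z ∉ L.
This contradicts the pumping lemma, so L is not regular.

a^{p+k} b^p c^{2p}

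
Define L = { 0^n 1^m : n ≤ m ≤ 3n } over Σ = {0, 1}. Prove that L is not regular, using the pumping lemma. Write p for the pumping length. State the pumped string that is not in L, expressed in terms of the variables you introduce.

Toward a contradiction, assume L is regular with pumping length p.
Take w = 0^p 1^p ∈ L (since p ≤ p ≤ 3p), with |w| = 2p ≥ p.
Write w = xyz as guaranteed by the lemma, with |xy| ≤ p and |y| ≥ 1.
Because |xy| ≤ p and w begins with p copies of 0, we have y = 0^k with 1 ≤ k ≤ p.
Pump with i = 2: xy^2z = 0^{p+k} 1^p. Now n = p+k > p = m, so the condition n ≤ m fails. Thus xy^2z ∉ L.
This is a contradiction; hence L is not regular.

0^{p+k} 1^p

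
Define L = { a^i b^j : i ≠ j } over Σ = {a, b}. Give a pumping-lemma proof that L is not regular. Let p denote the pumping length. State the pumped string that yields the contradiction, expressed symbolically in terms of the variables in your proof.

a^{p+p!} b^{p+p!}

Assume L is regular; let p be its pumping constant.
Choose w = a^p b^{p+p!}. Since p ≠ p+p!, w ∈ L; and |w| ≥ p.
The pumping lemma gives a decomposition w = xyz where |xy| ≤ p and |y| > 0.
Because |xy| ≤ p and w begins with p copies of a, we have y = a^k with 1 ≤ k ≤ p.
Since 1 ≤ k ≤ p, k divides p!; set t = 1 + p!/k. Then xy^t z has p + (p!/k)·k = p + p! copies of a. Now the a-count equals the b-count, so i ≠ j fails. So xy^t z = a^{p+p!} b^{p+p!} ∉ L.
This is a contradiction; hence L is not regular.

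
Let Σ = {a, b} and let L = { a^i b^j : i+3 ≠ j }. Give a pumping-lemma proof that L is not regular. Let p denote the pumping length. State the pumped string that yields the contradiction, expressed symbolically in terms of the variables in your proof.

Assume L is regular; let p be its pumping constant.
Choose w = a^p b^{p+p!+3}. Since p ≠ (p+p!+3)-3 = p+p!, w ∈ L; and |w| ≥ p.
By the pumping lemma, w = xyz with |xy| ≤ p and y is nonempty.
The first p characters of w are a's, so xy (and hence y) consists only of a's. Write y = a^k, 1 ≤ k ≤ p.
Since 1 ≤ k ≤ p, k divides p!; set t = 1 + p!/k. Then xy^t z has p + (p!/k)·k = p + p! copies of a. Now the a-count is p+p! and (b-count)-3 = (p+p!+3)-3 = p+p!, so i+3 ≠ j fails. So xy^t z = a^{p+p!} b^{p+p!+3} ∉ L.
This is a contradiction; hence L is not regular.

a^{p+p!} b^{p+p!+3}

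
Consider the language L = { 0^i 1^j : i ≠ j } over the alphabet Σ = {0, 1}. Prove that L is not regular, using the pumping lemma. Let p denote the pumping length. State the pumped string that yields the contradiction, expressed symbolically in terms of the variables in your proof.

0^{p+p!} 1^{p+p!}

Suppose for contradiction that L is regular, and let p be the pumping length.
Choose w = 0^p 1^{p+p!}. Since p ≠ p+p!, w ∈ L; and |w| ≥ p.
The pumping lemma gives a decomposition w = xyz where |xy| ≤ p and |y| > 0.
The first p characters of w are 0's, so xy (and hence y) consists only of 0's. Write y = 0^k, 1 ≤ k ≤ p.
Since 1 ≤ k ≤ p, k divides p!; set t = 1 + p!/k. Then xy^t z has p + (p!/k)·k = p + p! copies of 0. Now the 0-count equals the 1-count, so i ≠ j fails. So xy^t z = 0^{p+p!} 1^{p+p!} ∉ L.
This contradicts the pumping lemma, so L is not regular.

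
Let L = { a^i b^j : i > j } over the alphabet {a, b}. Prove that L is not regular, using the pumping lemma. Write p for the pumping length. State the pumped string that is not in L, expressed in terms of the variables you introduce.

Suppose for contradiction that L is regular, and let p be the pumping length.
Choose w = a^{p+1} b^p ∈ L, with |w| = 2p+1 ≥ p.
By the pumping lemma, w = xyz with |xy| ≤ p and |y| ≥ 1.
Because |xy| ≤ p and w begins with p copies of a, we have y = a^k with 1 ≤ k ≤ p.
Consider xy^0z = xz = a^{p+1-k} b^p. Since k ≥ 1, the a-count p+1-k is at most p, so i > j fails; thus xz ∉ L.
This is a contradiction; hence L is not regular.

a^{p+1-k} b^p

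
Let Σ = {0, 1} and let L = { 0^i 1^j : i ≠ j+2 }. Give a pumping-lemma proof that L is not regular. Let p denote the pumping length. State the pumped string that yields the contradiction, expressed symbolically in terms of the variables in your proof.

Toward a contradiction, assume L is regular with pumping length p.
Choose w = 0^p 1^{p+p!-2}. Since p ≠ (p+p!-2)+2 = p+p!, w ∈ L; and |w| ≥ p.
By the pumping lemma, w = xyz with |xy| ≤ p and |y| ≥ 1.
Since the first p symbols of w are all 0's and |xy| ≤ p, y lies entirely in the leading 0-block: y = 0^k for some k with 1 ≤ k ≤ p.
Since 1 ≤ k ≤ p, k divides p!; set t = 1 + p!/k. Then xy^t z has p + (p!/k)·k = p + p! copies of 0. Now the 0-count is p+p! and (1-count)+2 = (p+p!-2)+2 = p+p!, so i ≠ j+2 fails. So xy^t z = 0^{p+p!} 1^{p+p!-2} ∉ L.
This contradicts the pumping lemma, so L is not regular.

0^{p+p!} 1^{p+p!-2}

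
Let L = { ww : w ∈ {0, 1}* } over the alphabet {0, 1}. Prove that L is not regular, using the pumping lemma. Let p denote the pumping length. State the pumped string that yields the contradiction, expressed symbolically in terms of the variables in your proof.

0^{p+k} 1^p 0^p 1^p

Assume L is regular. Let p be the pumping length given by the pumping lemma.
Take w = 0^p 1^p 0^p 1^p = uu where u = 0^p1^p; then w ∈ L and |w| = 4p ≥ p.
Write w = xyz as guaranteed by the lemma, with |xy| ≤ p and |y| > 0.
The first p characters of w are 0's, so xy (and hence y) consists only of 0's. Write y = 0^k, 1 ≤ k ≤ p.
Pump with i = 2: xy^2z = 0^{p+k} 1^p 0^p 1^p, of length 4p+k. Suppose this equals vv. The string starts with 0 and ends with 1, so v does too; thus the boundary between the two copies of v is a 1→0 transition. There is exactly one such transition, at position 2p+k, so |v| = 2p+k and |vv| = 4p+2k ≠ 4p+k since k ≥ 1. So xy^2z ∉ L.
This contradicts the pumping lemma, so L is not regular.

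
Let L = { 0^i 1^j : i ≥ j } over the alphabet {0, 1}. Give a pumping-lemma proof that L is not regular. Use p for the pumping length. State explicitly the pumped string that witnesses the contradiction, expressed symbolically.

Assume L is regular; let p be its pumping constant.
Choose w = 0^p 1^p ∈ L, with |w| = 2p ≥ p.
Write w = xyz as guaranteed by the lemma, with |xy| ≤ p and y is nonempty.
Because |xy| ≤ p and w begins with p copies of 0, we have y = 0^k with 1 ≤ k ≤ p.
Consider xy^0z = xz = 0^{p-k} 1^p. Since k ≥ 1, the 0-count p-k is less than p, so i ≥ j fails; thus xz ∉ L.
This is a contradiction; hence L is not regular.

0^{p-k} 1^p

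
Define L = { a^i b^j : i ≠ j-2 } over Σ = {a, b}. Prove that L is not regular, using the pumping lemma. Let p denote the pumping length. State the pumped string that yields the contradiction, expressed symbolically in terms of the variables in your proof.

a^{p+p!} b^{p+p!+2}

Suppose for contradiction that L is regular, and let p be the pumping length.
Choose w = a^p b^{p+p!+2}. Since p ≠ (p+p!+2)-2 = p+p!, w ∈ L; and |w| ≥ p.
By the pumping lemma, w = xyz with |xy| ≤ p and y is nonempty.
Since the first p symbols of w are all a's and |xy| ≤ p, y lies entirely in the leading a-block: y = a^k for some k with 1 ≤ k ≤ p.
Since 1 ≤ k ≤ p, k divides p!; set t = 1 + p!/k. Then xy^t z has p + (p!/k)·k = p + p! copies of a. Now the a-count is p+p! and (b-count)-2 = (p+p!+2)-2 = p+p!, so i ≠ j-2 fails. So xy^t z = a^{p+p!} b^{p+p!+2} ∉ L.
Contradiction. Therefore L is not regular.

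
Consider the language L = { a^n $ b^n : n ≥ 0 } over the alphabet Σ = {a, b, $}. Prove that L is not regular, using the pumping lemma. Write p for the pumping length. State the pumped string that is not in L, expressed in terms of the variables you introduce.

a^{p+k} $ b^p

Assume L is regular; let p be its pumping constant.
Take w = a^p $ b^p ∈ L with |w| = 2p+1 ≥ p.
The pumping lemma gives a decomposition w = xyz where |xy| ≤ p and |y| > 0.
Since the first p symbols of w are all a's and |xy| ≤ p, y lies entirely in the leading a-block: y = a^k for some k with 1 ≤ k ≤ p.
Pump with i = 2: xy^2z = a^{p+k} $ b^p, which would require p+k = p. But k ≥ 1, so xy^2z ∉ L.
Contradiction. Therefore L is not regular.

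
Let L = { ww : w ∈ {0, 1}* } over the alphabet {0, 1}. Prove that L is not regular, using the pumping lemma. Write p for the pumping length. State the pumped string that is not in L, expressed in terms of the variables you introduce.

Assume L is regular; let p be its pumping constant.
Take w = 0^p 1^p 0^p 1^p = uu where u = 0^p1^p; then w ∈ L and |w| = 4p ≥ p.
Write w = xyz as guaranteed by the lemma, with |xy| ≤ p and y is nonempty.
The first p characters of w are 0's, so xy (and hence y) consists only of 0's. Write y = 0^k, 1 ≤ k ≤ p.
Pump with i = 2: xy^2z = 0^{p+k} 1^p 0^p 1^p, of length 4p+k. Suppose this equals vv. The string starts with 0 and ends with 1, so v does too; thus the boundary between the two copies of v is a 1→0 transition. There is exactly one such transition, at position 2p+k, so |v| = 2p+k and |vv| = 4p+2k ≠ 4p+k since k ≥ 1. So xy^2z ∉ L.
Contradiction. Therefore L is not regular.

0^{p+k} 1^p 0^p 1^p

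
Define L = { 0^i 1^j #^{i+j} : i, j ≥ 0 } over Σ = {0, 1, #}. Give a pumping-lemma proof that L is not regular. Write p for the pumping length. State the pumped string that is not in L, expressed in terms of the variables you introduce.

Toward a contradiction, assume L is regular with pumping length p.
Take w = 0^p 1^p #^{2p} ∈ L (with i=j=p, i+j=2p), |w| = 4p ≥ p.
By the pumping lemma, w = xyz with |xy| ≤ p and y is nonempty.
Since the first p symbols of w are all 0's and |xy| ≤ p, y lies entirely in the leading 0-block: y = 0^k for some k with 1 ≤ k ≤ p.
Consider xy^2z = 0^{p+k} 1^p #^{2p}. Now the 0- and 1-counts sum to 2p+k, but the #-count is 2p ≠ 2p+k. So xy^2z ∉ L.
Contradiction. Therefore L is not regular.

0^{p+k} 1^p #^{2p}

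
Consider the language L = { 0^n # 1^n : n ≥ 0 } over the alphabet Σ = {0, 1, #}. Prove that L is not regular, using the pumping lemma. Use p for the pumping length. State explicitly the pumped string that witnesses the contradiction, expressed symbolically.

0^{p+k} # 1^p

Suppose for contradiction that L is regular, and let p be the pumping length.
Take w = 0^p # 1^p ∈ L with |w| = 2p+1 ≥ p.
Write w = xyz as guaranteed by the lemma, with |xy| ≤ p and y is nonempty.
Because |xy| ≤ p and w begins with p copies of 0, we have y = 0^k with 1 ≤ k ≤ p.
Pump with i = 2: xy^2z = 0^{p+k} # 1^p, which would require p+k = p. But k ≥ 1, so xy^2z ∉ L.
This contradicts the pumping lemma, so L is not regular.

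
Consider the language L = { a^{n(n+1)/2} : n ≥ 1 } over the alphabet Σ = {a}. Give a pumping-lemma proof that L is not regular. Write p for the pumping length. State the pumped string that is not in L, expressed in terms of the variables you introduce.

a^{p(p+1)/2+k}

Assume L is regular. Let p be the pumping length given by the pumping lemma.
Take w = a^{p(p+1)/2} ∈ L with |w| = p(p+1)/2 ≥ p.
Write w = xyz as guaranteed by the lemma, with |xy| ≤ p and y is nonempty.
Then y = a^k for some k with 1 ≤ k ≤ p.
Pump with i = 2: xy^2z = a^{p(p+1)/2+k}. Since 1 ≤ k ≤ p, p(p+1)/2 < p(p+1)/2+k ≤ p(p+1)/2+p < (p+1)(p+2)/2, so p(p+1)/2+k is strictly between consecutive triangular numbers. So xy^2z ∉ L.
Contradiction. Therefore L is not regular.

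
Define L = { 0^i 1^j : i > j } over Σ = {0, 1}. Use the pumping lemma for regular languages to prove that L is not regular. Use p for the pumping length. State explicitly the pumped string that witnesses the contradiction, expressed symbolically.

Assume L is regular. Let p be the pumping length given by the pumping lemma.
Choose w = 0^{p+1} 1^p ∈ L, with |w| = 2p+1 ≥ p.
By the pumping lemma, w = xyz with |xy| ≤ p and |y| > 0.
Because |xy| ≤ p and w begins with p copies of 0, we have y = 0^k with 1 ≤ k ≤ p.
Consider xy^0z = xz = 0^{p+1-k} 1^p. Since k ≥ 1, the 0-count p+1-k is at most p, so i > j fails; thus xz ∉ L.
Contradiction. Therefore L is not regular.

0^{p+1-k} 1^p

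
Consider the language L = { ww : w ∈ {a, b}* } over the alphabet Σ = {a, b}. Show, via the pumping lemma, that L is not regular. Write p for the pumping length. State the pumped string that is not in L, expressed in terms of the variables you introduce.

a^{p+k} b^p a^p b^p

Toward a contradiction, assume L is regular with pumping length p.
Take w = a^p b^p a^p b^p = uu where u = a^pb^p; then w ∈ L and |w| = 4p ≥ p.
The pumping lemma gives a decomposition w = xyz where |xy| ≤ p and |y| ≥ 1.
Since the first p symbols of w are all a's and |xy| ≤ p, y lies entirely in the leading a-block: y = a^k for some k with 1 ≤ k ≤ p.
Pump with i = 2: xy^2z = a^{p+k} b^p a^p b^p, of length 4p+k. Suppose this equals vv. The string starts with a and ends with b, so v does too; thus the boundary between the two copies of v is a b→a transition. There is exactly one such transition, at position 2p+k, so |v| = 2p+k and |vv| = 4p+2k ≠ 4p+k since k ≥ 1. So xy^2z ∉ L.
This is a contradiction; hence L is not regular.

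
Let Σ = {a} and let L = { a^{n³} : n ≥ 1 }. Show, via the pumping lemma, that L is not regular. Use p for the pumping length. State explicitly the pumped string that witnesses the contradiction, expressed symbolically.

Toward a contradiction, assume L is regular with pumping length p.
Take w = a^{p³} ∈ L with |w| = p³ ≥ p.
Write w = xyz as guaranteed by the lemma, with |xy| ≤ p and |y| ≥ 1.
Then y = a^k for some k with 1 ≤ k ≤ p.
Pump with i = 2: xy^2z = a^{p³+k}. Since 1 ≤ k ≤ p, p³ < p³+k ≤ p³+p < p³+3p²+3p+1 = (p+1)³, so p³+k is not a perfect cube. So xy^2z ∉ L.
This contradicts the pumping lemma, so L is not regular.

a^{p³+k}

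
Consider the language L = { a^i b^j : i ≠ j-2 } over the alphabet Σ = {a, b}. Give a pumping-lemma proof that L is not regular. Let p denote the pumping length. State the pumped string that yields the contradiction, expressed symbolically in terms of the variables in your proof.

a^{p+p!} b^{p+p!+2}

Suppose for contradiction that L is regular, and let p be the pumping length.
Choose w = a^p b^{p+p!+2}. Since p ≠ (p+p!+2)-2 = p+p!, w ∈ L; and |w| ≥ p.
Write w = xyz as guaranteed by the lemma, with |xy| ≤ p and |y| > 0.
Since the first p symbols of w are all a's and |xy| ≤ p, y lies entirely in the leading a-block: y = a^k for some k with 1 ≤ k ≤ p.
Since 1 ≤ k ≤ p, k divides p!; set t = 1 + p!/k. Then xy^t z has p + (p!/k)·k = p + p! copies of a. Now the a-count is p+p! and (b-count)-2 = (p+p!+2)-2 = p+p!, so i ≠ j-2 fails. So xy^t z = a^{p+p!} b^{p+p!+2} ∉ L.
Contradiction. Therefore L is not regular.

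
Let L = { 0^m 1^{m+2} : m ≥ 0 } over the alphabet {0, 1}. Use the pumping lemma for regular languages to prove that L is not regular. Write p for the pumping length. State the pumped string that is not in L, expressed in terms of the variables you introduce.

0^{p+k} 1^{p+2}

Assume L is regular; let p be its pumping constant.
Choose w = 0^p 1^{p+2}, which is in L with |w| = 2p+2 ≥ p.
By the pumping lemma, w = xyz with |xy| ≤ p and |y| ≥ 1.
Because |xy| ≤ p and w begins with p copies of 0, we have y = 0^k with 1 ≤ k ≤ p.
Pump with i = 2: xy^2z = 0^{p+k} 1^{p+2}. For this to lie in L we would need p+2 = (p+k)+2, which forces k = 0. But k ≥ 1, so xy^2z ∉ L.
This contradicts the pumping lemma, so L is not regular.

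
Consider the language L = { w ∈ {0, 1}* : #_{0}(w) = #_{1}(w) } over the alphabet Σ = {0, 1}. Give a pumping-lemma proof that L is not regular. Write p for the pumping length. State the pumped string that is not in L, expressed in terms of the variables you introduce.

Suppose for contradiction that L is regular, and let p be the pumping length.
Choose w = 0^p 1^p ∈ L with |w| = 2p ≥ p.
Write w = xyz as guaranteed by the lemma, with |xy| ≤ p and |y| > 0.
The first p characters of w are 0's, so xy (and hence y) consists only of 0's. Write y = 0^k, 1 ≤ k ≤ p.
Pump with i = 2: xy^2z = 0^{p+k} 1^p has p+k occurrences of 0 but only p of 1. Since k ≥ 1 the counts differ, so xy^2z ∉ L.
Contradiction. Therefore L is not regular.

0^{p+k} 1^p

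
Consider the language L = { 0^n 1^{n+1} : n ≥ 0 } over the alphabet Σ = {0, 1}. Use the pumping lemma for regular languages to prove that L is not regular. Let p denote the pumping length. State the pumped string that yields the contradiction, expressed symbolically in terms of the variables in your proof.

0^{p+k} 1^{p+1}

Assume L is regular. Let p be the pumping length given by the pumping lemma.
Take w = 0^p 1^{p+1}. Then w ∈ L and |w| = 2p+1 ≥ p.
Write w = xyz as guaranteed by the lemma, with |xy| ≤ p and |y| ≥ 1.
Because |xy| ≤ p and w begins with p copies of 0, we have y = 0^k with 1 ≤ k ≤ p.
Pump with i = 2: xy^2z = 0^{p+k} 1^{p+1}. For this to lie in L we would need p+1 = (p+k)+1, which forces k = 0. But k ≥ 1, so xy^2z ∉ L.
This contradicts the pumping lemma, so L is not regular.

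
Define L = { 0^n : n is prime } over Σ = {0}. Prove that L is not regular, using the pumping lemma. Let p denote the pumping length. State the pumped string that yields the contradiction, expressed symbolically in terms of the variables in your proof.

0^{q(1+k)}

Assume L is regular. Let p be the pumping length given by the pumping lemma.
Let q be a prime with q ≥ p+2 (infinitely many primes exist), and take w = 0^q ∈ L with |w| = q ≥ p.
The pumping lemma gives a decomposition w = xyz where |xy| ≤ p and |y| ≥ 1.
Then y = 0^k for some k with 1 ≤ k ≤ p.
Since 1 ≤ k ≤ p, |xz| = q-k. Pump with i = q+1: |xy^{q+1}z| = (q-k)+(q+1)k = q+qk = q(1+k), which is composite (both factors ≥ 2). So xy^{q+1}z = 0^{q(1+k)} ∉ L.
This contradicts the pumping lemma, so L is not regular.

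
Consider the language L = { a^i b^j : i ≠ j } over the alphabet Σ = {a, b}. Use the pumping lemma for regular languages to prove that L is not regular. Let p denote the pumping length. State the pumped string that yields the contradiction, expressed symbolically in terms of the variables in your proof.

a^{p+p!} b^{p+p!}

Toward a contradiction, assume L is regular with pumping length p.
Choose w = a^p b^{p+p!}. Since p ≠ p+p!, w ∈ L; and |w| ≥ p.
Write w = xyz as guaranteed by the lemma, with |xy| ≤ p and |y| > 0.
Since the first p symbols of w are all a's and |xy| ≤ p, y lies entirely in the leading a-block: y = a^k for some k with 1 ≤ k ≤ p.
Since 1 ≤ k ≤ p, k divides p!; set t = 1 + p!/k. Then xy^t z has p + (p!/k)·k = p + p! copies of a. Now the a-count equals the b-count, so i ≠ j fails. So xy^t z = a^{p+p!} b^{p+p!} ∉ L.
This contradicts the pumping lemma, so L is not regular.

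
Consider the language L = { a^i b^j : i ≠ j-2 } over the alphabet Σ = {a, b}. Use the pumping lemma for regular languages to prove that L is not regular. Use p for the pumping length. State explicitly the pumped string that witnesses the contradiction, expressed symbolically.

a^{p+p!} b^{p+p!+2}

Toward a contradiction, assume L is regular with pumping length p.
Choose w = a^p b^{p+p!+2}. Since p ≠ (p+p!+2)-2 = p+p!, w ∈ L; and |w| ≥ p.
Write w = xyz as guaranteed by the lemma, with |xy| ≤ p and |y| > 0.
The first p characters of w are a's, so xy (and hence y) consists only of a's. Write y = a^k, 1 ≤ k ≤ p.
Since 1 ≤ k ≤ p, k divides p!; set t = 1 + p!/k. Then xy^t z has p + (p!/k)·k = p + p! copies of a. Now the a-count is p+p! and (b-count)-2 = (p+p!+2)-2 = p+p!, so i ≠ j-2 fails. So xy^t z = a^{p+p!} b^{p+p!+2} ∉ L.
Contradiction. Therefore L is not regular.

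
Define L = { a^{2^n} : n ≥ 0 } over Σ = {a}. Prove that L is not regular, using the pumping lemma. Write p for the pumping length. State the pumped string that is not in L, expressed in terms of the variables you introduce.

Assume L is regular; let p be its pumping constant.
Take w = a^{2^p} ∈ L with |w| = 2^p ≥ p.
Write w = xyz as guaranteed by the lemma, with |xy| ≤ p and |y| > 0.
Then y = a^k for some k with 1 ≤ k ≤ p.
Pump with i = 2: xy^2z = a^{2^p+k}. Since 1 ≤ k ≤ p < 2^p, we have 2^p < 2^p+k < 2^{p+1}, so 2^p+k is not a power of 2. So xy^2z ∉ L.
This contradicts the pumping lemma, so L is not regular.

a^{2^p+k}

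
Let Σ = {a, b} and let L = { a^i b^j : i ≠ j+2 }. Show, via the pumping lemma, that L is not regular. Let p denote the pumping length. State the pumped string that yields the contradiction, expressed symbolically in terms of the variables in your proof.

Assume L is regular. Let p be the pumping length given by the pumping lemma.
Choose w = a^p b^{p+p!-2}. Since p ≠ (p+p!-2)+2 = p+p!, w ∈ L; and |w| ≥ p.
Write w = xyz as guaranteed by the lemma, with |xy| ≤ p and |y| ≥ 1.
The first p characters of w are a's, so xy (and hence y) consists only of a's. Write y = a^k, 1 ≤ k ≤ p.
Since 1 ≤ k ≤ p, k divides p!; set t = 1 + p!/k. Then xy^t z has p + (p!/k)·k = p + p! copies of a. Now the a-count is p+p! and (b-count)+2 = (p+p!-2)+2 = p+p!, so i ≠ j+2 fails. So xy^t z = a^{p+p!} b^{p+p!-2} ∉ L.
This contradicts the pumping lemma, so L is not regular.

a^{p+p!} b^{p+p!-2}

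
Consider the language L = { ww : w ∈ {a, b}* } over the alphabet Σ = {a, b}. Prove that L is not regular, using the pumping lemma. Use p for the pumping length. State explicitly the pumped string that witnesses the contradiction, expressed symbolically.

Assume L is regular; let p be its pumping constant.
Take w = a^p b^p a^p b^p = uu where u = a^pb^p; then w ∈ L and |w| = 4p ≥ p.
The pumping lemma gives a decomposition w = xyz where |xy| ≤ p and |y| > 0.
The first p characters of w are a's, so xy (and hence y) consists only of a's. Write y = a^k, 1 ≤ k ≤ p.
Pump with i = 2: xy^2z = a^{p+k} b^p a^p b^p, of length 4p+k. Suppose this equals vv. The string starts with a and ends with b, so v does too; thus the boundary between the two copies of v is a b→a transition. There is exactly one such transition, at position 2p+k, so |v| = 2p+k and |vv| = 4p+2k ≠ 4p+k since k ≥ 1. So xy^2z ∉ L.
Contradiction. Therefore L is not regular.

a^{p+k} b^p a^p b^p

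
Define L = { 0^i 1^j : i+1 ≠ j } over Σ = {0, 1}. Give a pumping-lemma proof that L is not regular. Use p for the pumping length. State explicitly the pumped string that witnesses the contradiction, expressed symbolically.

Toward a contradiction, assume L is regular with pumping length p.
Choose w = 0^p 1^{p+p!+1}. Since p ≠ (p+p!+1)-1 = p+p!, w ∈ L; and |w| ≥ p.
Write w = xyz as guaranteed by the lemma, with |xy| ≤ p and |y| ≥ 1.
The first p characters of w are 0's, so xy (and hence y) consists only of 0's. Write y = 0^k, 1 ≤ k ≤ p.
Since 1 ≤ k ≤ p, k divides p!; set t = 1 + p!/k. Then xy^t z has p + (p!/k)·k = p + p! copies of 0. Now the 0-count is p+p! and (1-count)-1 = (p+p!+1)-1 = p+p!, so i+1 ≠ j fails. So xy^t z = 0^{p+p!} 1^{p+p!+1} ∉ L.
Contradiction. Therefore L is not regular.

0^{p+p!} 1^{p+p!+1}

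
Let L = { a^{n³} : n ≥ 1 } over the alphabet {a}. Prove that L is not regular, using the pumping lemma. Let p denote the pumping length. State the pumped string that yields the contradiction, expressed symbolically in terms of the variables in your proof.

a^{p³+k}

Assume L is regular; let p be its pumping constant.
Take w = a^{p³} ∈ L with |w| = p³ ≥ p.
By the pumping lemma, w = xyz with |xy| ≤ p and y is nonempty.
Then y = a^k for some k with 1 ≤ k ≤ p.
Pump with i = 2: xy^2z = a^{p³+k}. Since 1 ≤ k ≤ p, p³ < p³+k ≤ p³+p < p³+3p²+3p+1 = (p+1)³, so p³+k is not a perfect cube. So xy^2z ∉ L.
This is a contradiction; hence L is not regular.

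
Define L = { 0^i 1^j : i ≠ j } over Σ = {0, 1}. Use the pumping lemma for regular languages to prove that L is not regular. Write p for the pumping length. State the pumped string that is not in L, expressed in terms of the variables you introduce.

Suppose for contradiction that L is regular, and let p be the pumping length.
Choose w = 0^p 1^{p+p!}. Since p ≠ p+p!, w ∈ L; and |w| ≥ p.
The pumping lemma gives a decomposition w = xyz where |xy| ≤ p and y is nonempty.
Because |xy| ≤ p and w begins with p copies of 0, we have y = 0^k with 1 ≤ k ≤ p.
Since 1 ≤ k ≤ p, k divides p!; set t = 1 + p!/k. Then xy^t z has p + (p!/k)·k = p + p! copies of 0. Now the 0-count equals the 1-count, so i ≠ j fails. So xy^t z = 0^{p+p!} 1^{p+p!} ∉ L.
Contradiction. Therefore L is not regular.

0^{p+p!} 1^{p+p!}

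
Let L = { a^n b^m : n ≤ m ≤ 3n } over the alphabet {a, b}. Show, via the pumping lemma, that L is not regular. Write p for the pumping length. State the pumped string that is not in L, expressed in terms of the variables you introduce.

Assume L is regular. Let p be the pumping length given by the pumping lemma.
Take w = a^p b^p ∈ L (since p ≤ p ≤ 3p), with |w| = 2p ≥ p.
The pumping lemma gives a decomposition w = xyz where |xy| ≤ p and y is nonempty.
Since the first p symbols of w are all a's and |xy| ≤ p, y lies entirely in the leading a-block: y = a^k for some k with 1 ≤ k ≤ p.
Pump with i = 2: xy^2z = a^{p+k} b^p. Now n = p+k > p = m, so the condition n ≤ m fails. Thus xy^2z ∉ L.
This contradicts the pumping lemma, so L is not regular.

a^{p+k} b^p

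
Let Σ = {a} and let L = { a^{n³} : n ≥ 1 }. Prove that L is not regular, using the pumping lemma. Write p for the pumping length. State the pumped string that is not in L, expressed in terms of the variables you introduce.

Assume L is regular. Let p be the pumping length given by the pumping lemma.
Take w = a^{p³} ∈ L with |w| = p³ ≥ p.
By the pumping lemma, w = xyz with |xy| ≤ p and y is nonempty.
Then y = a^k for some k with 1 ≤ k ≤ p.
Pump with i = 2: xy^2z = a^{p³+k}. Since 1 ≤ k ≤ p, p³ < p³+k ≤ p³+p < p³+3p²+3p+1 = (p+1)³, so p³+k is not a perfect cube. So xy^2z ∉ L.
Contradiction. Therefore L is not regular.

a^{p³+k}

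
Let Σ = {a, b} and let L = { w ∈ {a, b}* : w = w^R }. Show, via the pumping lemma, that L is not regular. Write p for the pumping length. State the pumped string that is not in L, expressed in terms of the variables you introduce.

Toward a contradiction, assume L is regular with pumping length p.
Take w = a^p b a^p, a palindrome of length 2p+1 ≥ p.
By the pumping lemma, w = xyz with |xy| ≤ p and |y| > 0.
The first p characters of w are a's, so xy (and hence y) consists only of a's. Write y = a^k, 1 ≤ k ≤ p.
Pump with i = 2: xy^2z = a^{p+k} b a^p. Its reverse is a^p b a^{p+k}, which differs from xy^2z since k ≥ 1. So xy^2z is not a palindrome and xy^2z ∉ L.
This is a contradiction; hence L is not regular.

a^{p+k} b a^p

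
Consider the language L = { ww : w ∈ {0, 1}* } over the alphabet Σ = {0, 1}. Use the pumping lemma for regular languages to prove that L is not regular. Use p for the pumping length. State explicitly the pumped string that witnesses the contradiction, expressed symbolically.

Suppose for contradiction that L is regular, and let p be the pumping length.
Take w = 0^p 1^p 0^p 1^p = uu where u = 0^p1^p; then w ∈ L and |w| = 4p ≥ p.
The pumping lemma gives a decomposition w = xyz where |xy| ≤ p and |y| ≥ 1.
Because |xy| ≤ p and w begins with p copies of 0, we have y = 0^k with 1 ≤ k ≤ p.
Pump with i = 2: xy^2z = 0^{p+k} 1^p 0^p 1^p, of length 4p+k. Suppose this equals vv. The string starts with 0 and ends with 1, so v does too; thus the boundary between the two copies of v is a 1→0 transition. There is exactly one such transition, at position 2p+k, so |v| = 2p+k and |vv| = 4p+2k ≠ 4p+k since k ≥ 1. So xy^2z ∉ L.
This contradicts the pumping lemma, so L is not regular.

0^{p+k} 1^p 0^p 1^p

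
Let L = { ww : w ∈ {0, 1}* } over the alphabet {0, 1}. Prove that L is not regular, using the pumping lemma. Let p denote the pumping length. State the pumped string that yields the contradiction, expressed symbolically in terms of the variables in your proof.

0^{p+k} 1^p 0^p 1^p

Assume L is regular. Let p be the pumping length given by the pumping lemma.
Take w = 0^p 1^p 0^p 1^p = uu where u = 0^p1^p; then w ∈ L and |w| = 4p ≥ p.
By the pumping lemma, w = xyz with |xy| ≤ p and y is nonempty.
The first p characters of w are 0's, so xy (and hence y) consists only of 0's. Write y = 0^k, 1 ≤ k ≤ p.
Pump with i = 2: xy^2z = 0^{p+k} 1^p 0^p 1^p, of length 4p+k. Suppose this equals vv. The string starts with 0 and ends with 1, so v does too; thus the boundary between the two copies of v is a 1→0 transition. There is exactly one such transition, at position 2p+k, so |v| = 2p+k and |vv| = 4p+2k ≠ 4p+k since k ≥ 1. So xy^2z ∉ L.
Contradiction. Therefore L is not regular.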